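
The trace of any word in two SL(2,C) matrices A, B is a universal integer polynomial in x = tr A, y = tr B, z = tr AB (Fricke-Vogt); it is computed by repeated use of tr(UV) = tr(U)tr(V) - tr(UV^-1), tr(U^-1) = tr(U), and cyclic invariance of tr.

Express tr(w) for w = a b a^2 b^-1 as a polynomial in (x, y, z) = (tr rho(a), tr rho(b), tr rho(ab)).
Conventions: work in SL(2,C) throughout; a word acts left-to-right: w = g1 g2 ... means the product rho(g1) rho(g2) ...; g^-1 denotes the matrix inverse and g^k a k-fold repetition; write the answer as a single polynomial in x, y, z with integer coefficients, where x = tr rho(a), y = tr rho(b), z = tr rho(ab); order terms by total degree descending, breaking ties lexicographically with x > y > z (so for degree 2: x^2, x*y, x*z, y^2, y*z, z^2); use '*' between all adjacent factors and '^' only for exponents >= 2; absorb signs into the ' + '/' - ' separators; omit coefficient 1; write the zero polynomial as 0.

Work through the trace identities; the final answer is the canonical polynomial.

x^2*y*z - x*y^2 - x*z^2 + x

and trace(a b a) = trace(a)*trace(b a) - trace(b)   [square of a] = x*z - y
next, trace(a b a^2) = trace(a)*trace(a b a) - trace(a b)   [square of a] = x^2*z - x*y - z
trace(b a b a) = trace(b a)*trace(b a) - trace(1)   [split at a repeated b] = z^2 - 2
next, trace(b a b) = trace(b)*trace(a b) - trace(a)   [square of b] = y*z - x
trace(a b a^2 b) = trace(a)*trace(b a b a) - trace(b a b)   [square of a] = x*z^2 - y*z - x
and trace(a b a^2 b^-1) = trace(a b a^2)*trace(b) - trace(a b a^2 b)   [inverse elimination on b] = x^2*y*z - x*y^2 - x*z^2 + x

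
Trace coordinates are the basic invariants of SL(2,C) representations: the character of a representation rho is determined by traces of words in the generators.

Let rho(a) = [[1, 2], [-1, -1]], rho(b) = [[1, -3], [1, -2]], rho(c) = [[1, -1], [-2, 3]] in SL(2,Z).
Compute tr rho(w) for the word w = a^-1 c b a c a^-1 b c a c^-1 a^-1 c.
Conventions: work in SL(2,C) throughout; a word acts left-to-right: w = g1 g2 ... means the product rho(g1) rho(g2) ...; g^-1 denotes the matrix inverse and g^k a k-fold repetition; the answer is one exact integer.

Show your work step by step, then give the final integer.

rho(a^-1) = [[-1, -2], [1, 1]]
... * rho(c) = [[1, -1], [-2, 3]]  ->  [[3, -5], [-1, 2]]
... * rho(b) = [[1, -3], [1, -2]]  ->  [[-2, 1], [1, -1]]
... * rho(a) = [[1, 2], [-1, -1]]  ->  [[-3, -5], [2, 3]]
... * rho(c) = [[1, -1], [-2, 3]]  ->  [[7, -12], [-4, 7]]
... * rho(a^-1) = [[-1, -2], [1, 1]]  ->  [[-19, -26], [11, 15]]
... * rho(b) = [[1, -3], [1, -2]]  ->  [[-45, 109], [26, -63]]
... * rho(c) = [[1, -1], [-2, 3]]  ->  [[-263, 372], [152, -215]]
... * rho(a) = [[1, 2], [-1, -1]]  ->  [[-635, -898], [367, 519]]
... * rho(c^-1) = [[3, 1], [2, 1]]  ->  [[-3701, -1533], [2139, 886]]
... * rho(a^-1) = [[-1, -2], [1, 1]]  ->  [[2168, 5869], [-1253, -3392]]
... * rho(c) = [[1, -1], [-2, 3]]  ->  [[-9570, 15439], [5531, -8923]]
tr = -9570 + -8923 = -18493

-18493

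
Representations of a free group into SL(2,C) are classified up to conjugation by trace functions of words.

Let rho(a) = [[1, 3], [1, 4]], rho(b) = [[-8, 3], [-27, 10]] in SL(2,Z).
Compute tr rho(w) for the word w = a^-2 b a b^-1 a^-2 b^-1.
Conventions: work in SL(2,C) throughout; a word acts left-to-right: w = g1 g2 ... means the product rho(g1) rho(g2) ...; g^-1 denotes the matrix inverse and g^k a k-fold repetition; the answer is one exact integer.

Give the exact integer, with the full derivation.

-3018274

rho(a^-1) = [[4, -3], [-1, 1]]
... * rho(a^-1) = [[4, -3], [-1, 1]]  ->  [[19, -15], [-5, 4]]
... * rho(b) = [[-8, 3], [-27, 10]]  ->  [[253, -93], [-68, 25]]
... * rho(a) = [[1, 3], [1, 4]]  ->  [[160, 387], [-43, -104]]
... * rho(b^-1) = [[10, -3], [27, -8]]  ->  [[12049, -3576], [-3238, 961]]
... * rho(a^-1) = [[4, -3], [-1, 1]]  ->  [[51772, -39723], [-13913, 10675]]
... * rho(a^-1) = [[4, -3], [-1, 1]]  ->  [[246811, -195039], [-66327, 52414]]
... * rho(b^-1) = [[10, -3], [27, -8]]  ->  [[-2797943, 819879], [751908, -220331]]
tr = -2797943 + -220331 = -3018274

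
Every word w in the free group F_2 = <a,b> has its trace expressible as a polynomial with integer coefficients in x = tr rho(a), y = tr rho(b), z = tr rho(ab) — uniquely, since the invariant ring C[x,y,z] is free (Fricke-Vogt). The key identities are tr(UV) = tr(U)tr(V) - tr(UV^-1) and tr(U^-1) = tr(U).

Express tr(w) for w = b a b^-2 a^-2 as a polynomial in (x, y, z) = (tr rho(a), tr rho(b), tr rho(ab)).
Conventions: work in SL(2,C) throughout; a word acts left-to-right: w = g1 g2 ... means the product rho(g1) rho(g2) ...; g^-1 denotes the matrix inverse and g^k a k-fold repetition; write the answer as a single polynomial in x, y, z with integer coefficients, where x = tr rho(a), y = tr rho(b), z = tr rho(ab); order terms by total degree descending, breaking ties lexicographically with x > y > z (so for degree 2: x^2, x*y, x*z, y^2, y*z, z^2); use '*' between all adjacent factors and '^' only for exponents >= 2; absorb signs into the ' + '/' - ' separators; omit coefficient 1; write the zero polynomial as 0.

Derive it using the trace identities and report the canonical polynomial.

-x^2*y^2*z + x^3*y + x*y^3 + x*y*z^2 - 4*x*y + z

next, tr(b a b) = tr(b)*tr(a b) - tr(a) = y*z - x
tr(b a b a) = tr(a b)*tr(a b) - tr(1)   [split at repeated a] = z^2 - 2
tr(a^-1 b a b) = tr(b a b)*tr(a) - tr(b a b a) = x*y*z - x^2 - z^2 + 2
and tr(a^-1 b a b^-1) = tr(a^-1 b a)*tr(b) - tr(a^-1 b a b) = -x*y*z + x^2 + y^2 + z^2 - 2
tr(a^-1 b a b^-2) = tr(a^-1 b a b^-1)*tr(b) - tr(a^-1 b a) = -x*y^2*z + x^2*y + y^3 + y*z^2 - 3*y
tr(a b^-1) = tr(a)*tr(b) - tr(a b) = x*y - z
and tr(b a b^-2 a^-2) = tr(a^-1 b a b^-2)*tr(a) - tr(a^-1 b a b^-2 a) = -x^2*y^2*z + x^3*y + x*y^3 + x*y*z^2 - 4*x*y + z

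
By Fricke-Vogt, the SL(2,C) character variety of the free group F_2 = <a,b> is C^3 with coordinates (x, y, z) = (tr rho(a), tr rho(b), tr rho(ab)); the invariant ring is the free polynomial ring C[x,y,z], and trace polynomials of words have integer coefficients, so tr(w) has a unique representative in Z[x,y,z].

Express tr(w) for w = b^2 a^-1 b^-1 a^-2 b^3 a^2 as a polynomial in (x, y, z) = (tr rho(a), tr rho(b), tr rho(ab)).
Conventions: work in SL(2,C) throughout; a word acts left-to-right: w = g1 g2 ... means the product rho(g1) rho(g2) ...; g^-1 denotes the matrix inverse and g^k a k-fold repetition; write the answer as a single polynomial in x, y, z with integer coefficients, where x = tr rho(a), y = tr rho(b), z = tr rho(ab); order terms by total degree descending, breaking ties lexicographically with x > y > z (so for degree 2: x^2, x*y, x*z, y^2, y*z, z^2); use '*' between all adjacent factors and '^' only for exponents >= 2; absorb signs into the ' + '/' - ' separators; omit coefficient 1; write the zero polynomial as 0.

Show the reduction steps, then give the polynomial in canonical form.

so trace(a b^2) = trace(b) trace(a b) - trace(a) = y*z - x
trace(b^3 a) = trace(b) trace(a b^2) - trace(a b) = y^2*z - x*y - z
trace(b^2) = trace(b) trace(b) - trace(1) = y^2 - 2
trace(b^3) = trace(b) trace(b^2) - trace(b) = y^3 - 3*y
so trace(b^2 a^2 b) = trace(a) trace(b^3 a) - trace(b^3) = x*y^2*z - x^2*y - y^3 - x*z + 3*y
so trace(a^2 b) = trace(a) trace(b a) - trace(b) = x*z - y
trace(a^2) = trace(a) trace(a) - trace(1) = x^2 - 2
reduce: trace(b^2 a^2) = trace(b) trace(a^2 b) - trace(a^2) = x*y*z - x^2 - y^2 + 2
reduce: trace(b^3 a^2 b) = trace(b) trace(b^2 a^2 b) - trace(b^2 a^2) = x*y^3*z - x^2*y^2 - y^4 - 2*x*y*z + x^2 + 4*y^2 - 2
trace(a b a b) = trace(b a) trace(b a) - trace(1) = z^2 - 2
trace(a b a b^2) = trace(b) trace(a b a b) - trace(a b a) = y*z^2 - x*z - y
trace(b a b^3 a) = trace(b) trace(a b a b^2) - trace(a b a b) = y^2*z^2 - x*y*z - y^2 - z^2 + 2
trace(b a b^3) = trace(b) trace(a b^3) - trace(a b^2) = y^3*z - x*y^2 - 2*y*z + x
trace(b^3 a^2 b a) = trace(a) trace(b a b^3 a) - trace(b a b^3) = x*y^2*z^2 - x^2*y*z - y^3*z - x*z^2 + 2*y*z + x
so trace(a^-1 b^3 a^2 b) = trace(b^3 a^2 b) trace(a) - trace(b^3 a^2 b a) = x^2*y^3*z - x^3*y^2 - x*y^4 - x*y^2*z^2 - x^2*y*z + y^3*z + x^3 + 4*x*y^2 + x*z^2 - 2*y*z - 3*x
so trace(a^-2 b^3 a^2 b) = trace(a^-1 b^3 a^2 b) trace(a) - trace(a^-1 b^3 a^2 b a) = x^3*y^3*z - x^4*y^2 - x^2*y^4 - x^2*y^2*z^2 - x^3*y*z + x^4 + 5*x^2*y^2 + x^2*z^2 + y^4 - 4*x^2 - 4*y^2 + 2
trace(a b a^2 b) = trace(a) trace(b a b a) - trace(b a b) = x*z^2 - y*z - x
so trace(a b a^2) = trace(a) trace(a b a) - trace(a b) = x^2*z - x*y - z
trace(a^2 b^2 a b) = trace(b) trace(a b a^2 b) - trace(a b a^2) = x*y*z^2 - x^2*z - y^2*z + z
trace(a^2 b^2 a) = trace(a) trace(b^2 a^2) - trace(b^2 a) = x^2*y*z - x^3 - x*y^2 - y*z + 3*x
trace(b^2 a^2 b^2 a) = trace(b) trace(a^2 b^2 a b) - trace(a^2 b^2 a) = x*y^2*z^2 - 2*x^2*y*z - y^3*z + x^3 + x*y^2 + 2*y*z - 3*x
trace(a^2 b^2 a^2 b) = trace(a) trace(b a^2 b^2 a) - trace(b a^2 b^2) = x^2*y*z^2 - x^3*z - 2*x*y^2*z + x^2*y + y^3 + 2*x*z - 3*y
trace(a^2 b^2 a^2) = trace(a) trace(b^2 a^3) - trace(b^2 a^2) = x^3*y*z - x^4 - x^2*y^2 - 2*x*y*z + 4*x^2 + y^2 - 2
so trace(b a^2 b^2 a^2 b) = trace(b) trace(a^2 b^2 a^2 b) - trace(a^2 b^2 a^2) = x^2*y^2*z^2 - 2*x^3*y*z - 2*x*y^3*z + x^4 + 2*x^2*y^2 + y^4 + 4*x*y*z - 4*x^2 - 4*y^2 + 2
trace(a b^3 a^2 b^2 a) = trace(b) trace(b a^2 b^2 a^2 b) - trace(b a^2 b^2 a^2) = x^2*y^3*z^2 - 2*x^3*y^2*z - 2*x*y^4*z + x^4*y + 2*x^2*y^3 - x^2*y*z^2 + y^5 + x^3*z + 6*x*y^2*z - 5*x^2*y - 5*y^3 - 2*x*z + 5*y
trace(a b a b a b) = trace(a b a b) trace(a b) - trace(b a) = z^3 - 3*z
reduce: trace(a b a b a b^2) = trace(b) trace(a b a b a b) - trace(a b a b a) = y*z^3 - x*z^2 - 2*y*z + x
reduce: trace(b a b a b^3 a) = trace(b) trace(a b a b a b^2) - trace(a b a b a b) = y^2*z^3 - x*y*z^2 - 2*y^2*z - z^3 + x*y + 3*z
trace(b a b a b^3) = trace(b) trace(a b a b^3) - trace(a b a b^2) = y^3*z^2 - x*y^2*z - y^3 - 2*y*z^2 + x*z + 3*y
trace(a b a b^3 a^2 b) = trace(a) trace(b a b a b^3 a) - trace(b a b a b^3) = x*y^2*z^3 - x^2*y*z^2 - y^3*z^2 - x*y^2*z - x*z^3 + x^2*y + y^3 + 2*y*z^2 + 2*x*z - 3*y
so trace(a b a b^3 a^2) = trace(a) trace(a b a b^3 a) - trace(a b a b^3) = x^2*y^2*z^2 - x^3*y*z - x*y^3*z - x^2*z^2 - y^2*z^2 + 3*x*y*z + x^2 + y^2 + z^2 - 2
trace(a b^3 a^2 b^2 a b) = trace(b) trace(a b a b^3 a^2 b) - trace(a b a b^3 a^2) = x*y^3*z^3 - 2*x^2*y^2*z^2 - y^4*z^2 + x^3*y*z - x*y*z^3 + x^2*y^2 + x^2*z^2 + y^4 + 3*y^2*z^2 - x*y*z - x^2 - 4*y^2 - z^2 + 2
so trace(b^3 a^2 b^2 a b^-1 a) = trace(a b^3 a^2 b^2 a) trace(b) - trace(a b^3 a^2 b^2 a b) = x^2*y^4*z^2 - 2*x^3*y^3*z - 2*x*y^5*z - x*y^3*z^3 + x^4*y^2 + 2*x^2*y^4 + x^2*y^2*z^2 + y^6 + y^4*z^2 + 6*x*y^3*z + x*y*z^3 - 6*x^2*y^2 - x^2*z^2 - 6*y^4 - 3*y^2*z^2 - x*y*z + x^2 + 9*y^2 + z^2 - 2
trace(b^3 a^2 b^2 a b^-1 a^-1) = trace(b^3 a^2 b^2 a b^-1) trace(a) - trace(b^3 a^2 b^2 a b^-1 a) = -x^2*y^4*z^2 + 2*x^3*y^3*z + 2*x*y^5*z + x*y^3*z^3 - x^4*y^2 - 2*x^2*y^4 - y^6 - y^4*z^2 - 2*x^3*y*z - 7*x*y^3*z - x*y*z^3 + x^4 + 7*x^2*y^2 + x^2*z^2 + 6*y^4 + 3*y^2*z^2 + 3*x*y*z - 4*x^2 - 9*y^2 - z^2 + 2
trace(b^-1 a^-2 b^3 a^2 b^2 a) = trace(b^3 a^2 b^2 a b^-1 a^-1) trace(a) - trace(b^3 a^2 b^2 a b^-1) = -x^3*y^4*z^2 + 2*x^4*y^3*z + 2*x^2*y^5*z + x^2*y^3*z^3 - x^5*y^2 - 2*x^3*y^4 - x*y^6 - x*y^4*z^2 - 2*x^4*y*z - 7*x^2*y^3*z - x^2*y*z^3 + x^5 + 7*x^3*y^2 + x^3*z^2 + 6*x*y^4 + 2*x*y^2*z^2 + 5*x^2*y*z + y^3*z - 5*x^3 - 10*x*y^2 - x*z^2 - 2*y*z + 5*x
trace(b^2 a^-1 b^-1 a^-2 b^3 a^2) = trace(b^-1 a^-2 b^3 a^2 b^2) trace(a) - trace(b^-1 a^-2 b^3 a^2 b^2 a) = x^3*y^4*z^2 - x^4*y^3*z - 2*x^2*y^5*z - x^2*y^3*z^3 + x^3*y^4 - x^3*y^2*z^2 + x*y^6 + x*y^4*z^2 + x^4*y*z + 7*x^2*y^3*z + x^2*y*z^3 - 2*x^3*y^2 - 5*x*y^4 - 2*x*y^2*z^2 - 5*x^2*y*z - y^3*z + x^3 + 6*x*y^2 + x*z^2 + 2*y*z - 3*x

x^3*y^4*z^2 - x^4*y^3*z - 2*x^2*y^5*z - x^2*y^3*z^3 + x^3*y^4 - x^3*y^2*z^2 + x*y^6 + x*y^4*z^2 + x^4*y*z + 7*x^2*y^3*z + x^2*y*z^3 - 2*x^3*y^2 - 5*x*y^4 - 2*x*y^2*z^2 - 5*x^2*y*z - y^3*z + x^3 + 6*x*y^2 + x*z^2 + 2*y*z - 3*x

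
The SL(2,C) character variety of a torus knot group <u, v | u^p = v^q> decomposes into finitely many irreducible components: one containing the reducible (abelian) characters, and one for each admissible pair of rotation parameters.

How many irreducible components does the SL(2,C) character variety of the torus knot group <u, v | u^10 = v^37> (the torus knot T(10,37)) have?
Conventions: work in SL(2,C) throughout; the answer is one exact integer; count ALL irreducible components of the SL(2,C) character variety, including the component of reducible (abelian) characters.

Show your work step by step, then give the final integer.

In the torus knot group T(10,37), u^10 = v^37 is central, so an irreducible representation sends it to +I or -I (Schur).
This locks tr(u) to 2*cos(pi*alpha/10), alpha in 1..9, and tr(v) to 2*cos(pi*beta/37), beta in 1..36, on each component of irreducible characters.
Consistency of u^10 = (-1)^alpha I with v^37 = (-1)^beta I forces alpha = beta (mod 2).
Enumerate parity-matched pairs: 5*18 odd-odd plus 4*18 even-even gives 162.
components with irreducible characters: 162; plus the single component of reducible (abelian) characters: total 163.

163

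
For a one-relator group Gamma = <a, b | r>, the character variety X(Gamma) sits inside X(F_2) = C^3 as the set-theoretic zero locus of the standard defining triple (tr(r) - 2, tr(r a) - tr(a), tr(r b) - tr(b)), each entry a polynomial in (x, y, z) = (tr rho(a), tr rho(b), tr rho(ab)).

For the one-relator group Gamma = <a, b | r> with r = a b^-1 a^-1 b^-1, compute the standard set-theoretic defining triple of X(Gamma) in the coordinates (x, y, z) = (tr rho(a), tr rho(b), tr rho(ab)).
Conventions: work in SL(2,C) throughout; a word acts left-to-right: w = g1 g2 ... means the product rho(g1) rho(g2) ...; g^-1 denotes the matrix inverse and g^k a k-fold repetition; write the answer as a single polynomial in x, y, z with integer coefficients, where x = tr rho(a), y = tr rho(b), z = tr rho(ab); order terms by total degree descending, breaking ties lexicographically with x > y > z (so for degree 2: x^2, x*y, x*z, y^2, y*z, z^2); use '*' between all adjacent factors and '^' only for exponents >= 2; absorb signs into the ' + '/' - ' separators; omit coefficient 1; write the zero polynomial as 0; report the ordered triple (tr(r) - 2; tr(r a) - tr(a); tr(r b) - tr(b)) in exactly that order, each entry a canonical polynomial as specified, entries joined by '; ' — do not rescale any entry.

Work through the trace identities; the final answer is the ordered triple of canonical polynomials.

tr(b^-1) = tr(b) = y
tr(b a b) = tr(b) tr(a b) - tr(a)   [square of b] = y*z - x
tr(b a b a) = tr(a b) tr(a b) - tr(1)   [split at a repeated a] = z^2 - 2
use: tr(a b a^-1 b) = tr(b a b) tr(a) - tr(b a b a)   [inverse elimination on a] = x*y*z - x^2 - z^2 + 2
use: tr(a^-1 b^-1 a b) = tr(a b a^-1) tr(b) - tr(a b a^-1 b)   [inverse elimination on b] = -x*y*z + x^2 + y^2 + z^2 - 2
tr(a b^-1 a^-1 b^-1) = tr(a^-1 b^-1 a) tr(b) - tr(a^-1 b^-1 a b)   [inverse elimination on b] = x*y*z - x^2 - z^2 + 2
apply: tr(b^-1 a) = tr(a) tr(b) - tr(a b)   [inverse elimination on b] = x*y - z
apply: tr(a^2 b) = tr(a) tr(b a) - tr(b)   [square of a] = x*z - y
use: tr(a^2) = tr(a) tr(a) - tr(1)   [square of a] = x^2 - 2
tr(b a^2 b) = tr(b) tr(a^2 b) - tr(a^2)   [square of b] = x*y*z - x^2 - y^2 + 2
apply: tr(b a^2 b a) = tr(a) tr(b a b a) - tr(b a b)   [square of a] = x*z^2 - y*z - x
tr(a^2 b a^-1 b) = tr(b a^2 b) tr(a) - tr(b a^2 b a)   [inverse elimination on a] = x^2*y*z - x^3 - x*y^2 - x*z^2 + y*z + 3*x
tr(a^-1 b^-1 a^2 b) = tr(a^2 b a^-1) tr(b) - tr(a^2 b a^-1 b)   [inverse elimination on b] = -x^2*y*z + x^3 + x*y^2 + x*z^2 - 3*x
tr(a b^-1 a^-1 b^-1 a) = tr(a^-1 b^-1 a^2) tr(b) - tr(a^-1 b^-1 a^2 b)   [inverse elimination on b] = x^2*y*z - x^3 - x*z^2 - y*z + 3*x
assemble the triple (tr(r) - 2; tr(r a) - x; tr(r b) - y)

x*y*z - x^2 - z^2; x^2*y*z - x^3 - x*z^2 - y*z + 2*x; 0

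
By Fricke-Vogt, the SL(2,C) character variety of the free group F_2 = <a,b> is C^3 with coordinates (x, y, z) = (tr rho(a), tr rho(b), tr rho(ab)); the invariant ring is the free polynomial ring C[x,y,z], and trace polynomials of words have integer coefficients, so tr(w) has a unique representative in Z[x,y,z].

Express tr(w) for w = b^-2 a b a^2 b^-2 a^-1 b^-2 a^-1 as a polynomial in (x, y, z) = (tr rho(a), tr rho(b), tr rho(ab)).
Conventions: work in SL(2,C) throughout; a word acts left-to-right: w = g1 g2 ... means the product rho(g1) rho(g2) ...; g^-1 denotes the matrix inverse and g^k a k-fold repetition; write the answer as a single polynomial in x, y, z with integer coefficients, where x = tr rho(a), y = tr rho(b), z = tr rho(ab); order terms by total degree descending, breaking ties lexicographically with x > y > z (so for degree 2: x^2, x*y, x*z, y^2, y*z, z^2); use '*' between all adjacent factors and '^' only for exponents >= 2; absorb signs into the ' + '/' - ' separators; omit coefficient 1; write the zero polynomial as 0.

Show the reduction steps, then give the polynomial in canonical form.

x^2*y^4*z^3 - 2*x^3*y^3*z^2 - x*y^5*z^2 - x*y^3*z^4 + x^4*y^2*z + 2*x^2*y^4*z + x^2*y^2*z^3 - x^3*y^3 + 2*x*y^3*z^2 - 4*x^2*y^2*z + y^2*z^3 + x^3*y + x*y^3 + x*y*z^2 - y^2*z - x*y - z

next, tr(a b^-1) = tr(a)*tr(b) - tr(a b) = x*y - z
tr(b a^2) = tr(a)*tr(b a) - tr(b) = x*z - y
tr(a b a^2) = tr(a)*tr(b a^2) - tr(b a) = x^2*z - x*y - z
tr(b a b a) = tr(b a)*tr(b a) - tr(1) = z^2 - 2
and tr(b a b) = tr(b)*tr(a b) - tr(a) = y*z - x
next, tr(a b a^2 b) = tr(a)*tr(b a b a) - tr(b a b) = x*z^2 - y*z - x
tr(a b a^2 b^-1) = tr(a b a^2)*tr(b) - tr(a b a^2 b) = x^2*y*z - x*y^2 - x*z^2 + x
tr(a b a b a^2) = tr(a)*tr(b a b a^2) - tr(b a b a) = x^2*z^2 - x*y*z - x^2 - z^2 + 2
next, tr(b a b a b a) = tr(a b a b)*tr(a b) - tr(b a) = z^3 - 3*z
tr(b a b a b) = tr(b)*tr(a b a b) - tr(a b a) = y*z^2 - x*z - y
and tr(a b a b a^2 b) = tr(a)*tr(b a b a b a) - tr(b a b a b) = x*z^3 - y*z^2 - 2*x*z + y
tr(b^-1 a b a b a^2) = tr(a b a b a^2)*tr(b) - tr(a b a b a^2 b) = x^2*y*z^2 - x*y^2*z - x*z^3 - x^2*y + 2*x*z + y
tr(b a b a^2 b^-2 a) = tr(b^-1 a b a b a^2)*tr(b) - tr(b^-1 a b a b a^2 b) = x^2*y^2*z^2 - x*y^3*z - x*y*z^3 - x^2*y^2 - x^2*z^2 + 3*x*y*z + x^2 + y^2 + z^2 - 2
tr(b^-1 a^-1 b a b a^2 b^-1) = tr(b a b a^2 b^-2)*tr(a) - tr(b a b a^2 b^-2 a) = -x^2*y^2*z^2 + x^3*y*z + x*y^3*z + x*y*z^3 - 3*x*y*z - y^2 - z^2 + 2
next, tr(a^2 b a^2) = tr(a)*tr(a^2 b a) - tr(a^2 b) = x^3*z - x^2*y - 2*x*z + y
next, tr(b^2) = tr(b)*tr(b) - tr(1) = y^2 - 2
tr(b a^2 b) = tr(a)*tr(b^2 a) - tr(b^2) = x*y*z - x^2 - y^2 + 2
tr(a^2 b a^2 b) = tr(a)*tr(b a^2 b a) - tr(b a^2 b) = x^2*z^2 - 2*x*y*z + y^2 - 2
next, tr(a b a^2 b^-1 a) = tr(a^2 b a^2)*tr(b) - tr(a^2 b a^2 b) = x^3*y*z - x^2*y^2 - x^2*z^2 + 2
and tr(a^2 b a b a^2) = tr(a)*tr(a b a b a^2) - tr(a b a b a) = x^3*z^2 - x^2*y*z - x^3 - 2*x*z^2 + y*z + 3*x
and tr(b a b a^2 b) = tr(b)*tr(a b a^2 b) - tr(a b a^2) = x*y*z^2 - x^2*z - y^2*z + z
tr(a^2 b a b a^2 b) = tr(a)*tr(b a b a^2 b a) - tr(b a b a^2 b) = x^2*z^3 - 2*x*y*z^2 - x^2*z + y^2*z + x*y - z
and tr(a b a b a^2 b^-1 a) = tr(a^2 b a b a^2)*tr(b) - tr(a^2 b a b a^2 b) = x^3*y*z^2 - x^2*y^2*z - x^2*z^3 - x^3*y + x^2*z + 2*x*y + z
and tr(a b a b a b a^2) = tr(a)*tr(b a b a b a^2) - tr(b a b a b a) = x^2*z^3 - x*y*z^2 - 2*x^2*z - z^3 + x*y + 3*z
next, tr(b a b a b a b a) = tr(a b)*tr(a b a b a b) - tr(a^-1 b^-1 a^-1 b^-1) = z^4 - 4*z^2 + 2
and tr(b a b a b a b) = tr(b)*tr(a b a b a b) - tr(a b a b a) = y*z^3 - x*z^2 - 2*y*z + x
tr(a b a b a b a^2 b) = tr(a)*tr(b a b a b a b a) - tr(b a b a b a b) = x*z^4 - y*z^3 - 3*x*z^2 + 2*y*z + x
next, tr(a b a b a^2 b^-1 a b) = tr(a b a b a b a^2)*tr(b) - tr(a b a b a b a^2 b) = x^2*y*z^3 - x*y^2*z^2 - x*z^4 - 2*x^2*y*z + x*y^2 + 3*x*z^2 + y*z - x
next, tr(b a b a^2 b^-1 a b^-1 a) = tr(a b a b a^2 b^-1 a)*tr(b) - tr(a b a b a^2 b^-1 a b) = x^3*y^2*z^2 - x^2*y^3*z - 2*x^2*y*z^3 - x^3*y^2 + x*y^2*z^2 + x*z^4 + 3*x^2*y*z + x*y^2 - 3*x*z^2 + x
tr(b^-1 a^-1 b a b a^2 b^-1 a) = tr(b a b a^2 b^-1 a b^-1)*tr(a) - tr(b a b a^2 b^-1 a b^-1 a) = -x^3*y^2*z^2 + x^4*y*z + x^2*y^3*z + 2*x^2*y*z^3 - x^3*z^2 - x*y^2*z^2 - x*z^4 - 3*x^2*y*z - x*y^2 + 3*x*z^2 + x
and tr(a b a^2 b^-1 a^-1 b^-1 a^-1 b) = tr(b^-1 a^-1 b a b a^2 b^-1)*tr(a) - tr(b^-1 a^-1 b a b a^2 b^-1 a) = -x^2*y*z^3 + x^3*z^2 + x*y^2*z^2 + x*z^4 - 4*x*z^2 + x
next, tr(b^-1 a^-1 b^-1 a b a^2 b^-1 a^-1) = tr(a b a^2 b^-1 a^-1 b^-1 a^-1)*tr(b) - tr(a b a^2 b^-1 a^-1 b^-1 a^-1 b) = x^2*y*z^3 - x^3*z^2 - x*y^2*z^2 - x*z^4 + x*y^2 + 4*x*z^2 - y*z - x
next, tr(a^2) = tr(a)*tr(a) - tr(1) = x^2 - 2
tr(a^-1 b a b a^2 b) = tr(b a b a^2 b)*tr(a) - tr(b a b a^2 b a) = x^2*y*z^2 - x^3*z - x*y^2*z - x*z^3 + y*z^2 + 3*x*z - y
tr(a b a^2 b^-1 a^-1 b) = tr(a^-1 b a b a^2)*tr(b) - tr(a^-1 b a b a^2 b) = -x^2*y*z^2 + x^3*z + x*y^2*z + x*z^3 - 3*x*z - y
and tr(b^-1 a b a^2 b^-1 a^-1) = tr(a b a^2 b^-1 a^-1)*tr(b) - tr(a b a^2 b^-1 a^-1 b) = x^2*y*z^2 - x^3*z - x*y^2*z - x*z^3 + x^2*y + 3*x*z - y
next, tr(b^-1 a b a^2 b^-1) = tr(a b a^2 b^-1)*tr(b) - tr(a b a^2) = x^2*y^2*z - x*y^3 - x*y*z^2 - x^2*z + 2*x*y + z
next, tr(a^-1 b^-1 a b a^2 b^-1 a^-1) = tr(b^-1 a b a^2 b^-1 a^-1)*tr(a) - tr(b^-1 a b a^2 b^-1) = x^3*y*z^2 - x^4*z - 2*x^2*y^2*z - x^2*z^3 + x^3*y + x*y^3 + x*y*z^2 + 4*x^2*z - 3*x*y - z
next, tr(b^-1 a^-1 b^-2 a^-1 b^-1 a b a^2) = tr(b^-1 a^-1 b^-1 a b a^2 b^-1 a^-1)*tr(b) - tr(b^-1 a^-1 b^-1 a b a^2 b^-1 a^-1 b) = x^2*y^2*z^3 - 2*x^3*y*z^2 - x*y^3*z^2 - x*y*z^4 + x^4*z + 2*x^2*y^2*z + x^2*z^3 - x^3*y + 3*x*y*z^2 - 4*x^2*z - y^2*z + 2*x*y + z
tr(a^-1 b a b a b) = tr(b a b a b)*tr(a) - tr(b a b a b a) = x*y*z^2 - x^2*z - z^3 - x*y + 3*z
tr(a b a b^-1 a^-1 b) = tr(a^-1 b a b a)*tr(b) - tr(a^-1 b a b a b) = -x*y*z^2 + x^2*z + y^2*z + z^3 - 3*z
tr(a^-1 b^-1 a b a b^-1) = tr(a b a b^-1 a^-1)*tr(b) - tr(a b a b^-1 a^-1 b) = x*y*z^2 - x^2*z - y^2*z - z^3 + x*y + 3*z
and tr(b^-2 a^-1 b^-1 a b a) = tr(a^-1 b^-1 a b a b^-1)*tr(b) - tr(a^-1 b^-1 a b a) = x*y^2*z^2 - x^2*y*z - y^3*z - y*z^3 + x*y^2 + 3*y*z - x
next, tr(a b a^2 b^-2 a^-1 b^-2 a^-1 b^-1) = tr(b^-1 a^-1 b^-2 a^-1 b^-1 a b a^2)*tr(b) - tr(b^-1 a^-1 b^-2 a^-1 b^-1 a b a^2 b) = x^2*y^3*z^3 - 2*x^3*y^2*z^2 - x*y^4*z^2 - x*y^2*z^4 + x^4*y*z + 2*x^2*y^3*z + x^2*y*z^3 - x^3*y^2 + 2*x*y^2*z^2 - 3*x^2*y*z + y*z^3 + x*y^2 - 2*y*z + x
and tr(a^2 b^-1) = tr(a^2)*tr(b) - tr(a^2 b) = x^2*y - x*z - y
and tr(b^-2 a^2) = tr(a^2 b^-1)*tr(b) - tr(a^2) = x^2*y^2 - x*y*z - x^2 - y^2 + 2
and tr(b^-1 a^2 b^-2) = tr(b^-2 a^2)*tr(b) - tr(b^-2 a^2 b) = x^2*y^3 - x*y^2*z - 2*x^2*y - y^3 + x*z + 3*y
next, tr(a^3) = tr(a)*tr(a^2) - tr(a) = x^3 - 3*x
tr(a b^-1 a^2) = tr(a^3)*tr(b) - tr(a^3 b) = x^3*y - x^2*z - 2*x*y + z
and tr(a b^-1 a^2 b) = tr(a^2 b a)*tr(b) - tr(a^2 b a b) = x^2*y*z - x*y^2 - x*z^2 + x
tr(a b^-1 a^2 b^-1) = tr(a b^-1 a^2)*tr(b) - tr(a b^-1 a^2 b) = x^3*y^2 - 2*x^2*y*z - x*y^2 + x*z^2 + y*z - x
tr(b^-1 a^2 b^-2 a) = tr(a b^-1 a^2 b^-1)*tr(b) - tr(a b^-1 a^2) = x^3*y^3 - 2*x^2*y^2*z - x^3*y - x*y^3 + x*y*z^2 + x^2*z + y^2*z + x*y - z
and tr(a^2 b^-2 a^-1 b^-1) = tr(b^-1 a^2 b^-2)*tr(a) - tr(b^-1 a^2 b^-2 a) = x^2*y^2*z - x^3*y - x*y*z^2 - y^2*z + 2*x*y + z
and tr(b^-2 a b a^2 b^-2 a^-1 b^-2 a^-1) = tr(a b a^2 b^-2 a^-1 b^-2 a^-1 b^-1)*tr(b) - tr(a b a^2 b^-2 a^-1 b^-2 a^-1) = x^2*y^4*z^3 - 2*x^3*y^3*z^2 - x*y^5*z^2 - x*y^3*z^4 + x^4*y^2*z + 2*x^2*y^4*z + x^2*y^2*z^3 - x^3*y^3 + 2*x*y^3*z^2 - 4*x^2*y^2*z + y^2*z^3 + x^3*y + x*y^3 + x*y*z^2 - y^2*z - x*y - z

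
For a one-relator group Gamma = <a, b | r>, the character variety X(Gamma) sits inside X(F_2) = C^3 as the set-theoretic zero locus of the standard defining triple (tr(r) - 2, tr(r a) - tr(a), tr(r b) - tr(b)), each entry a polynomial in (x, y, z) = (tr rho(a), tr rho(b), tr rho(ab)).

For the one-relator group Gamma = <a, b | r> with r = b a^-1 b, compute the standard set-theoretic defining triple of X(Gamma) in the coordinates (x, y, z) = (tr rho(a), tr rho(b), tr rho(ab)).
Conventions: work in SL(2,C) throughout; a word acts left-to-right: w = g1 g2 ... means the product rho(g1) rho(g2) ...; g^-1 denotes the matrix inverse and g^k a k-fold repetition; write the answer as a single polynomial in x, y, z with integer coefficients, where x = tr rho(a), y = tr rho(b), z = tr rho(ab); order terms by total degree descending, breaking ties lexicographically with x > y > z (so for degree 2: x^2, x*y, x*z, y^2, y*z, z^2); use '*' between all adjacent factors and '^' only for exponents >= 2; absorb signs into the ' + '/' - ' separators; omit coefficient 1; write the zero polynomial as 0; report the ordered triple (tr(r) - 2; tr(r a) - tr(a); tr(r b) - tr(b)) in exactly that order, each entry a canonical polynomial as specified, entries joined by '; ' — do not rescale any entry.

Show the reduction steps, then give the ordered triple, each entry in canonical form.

tr(b^2) = tr(b) * tr(b) - tr(1) = y^2 - 2
tr(b^2 a) = tr(b) * tr(a b) - tr(a) = y*z - x
tr(b a^-1 b) = tr(b^2) * tr(a) - tr(b^2 a) = x*y^2 - y*z - x
tr(b a b a) = tr(a b) * tr(a b) - tr(1)  (split on a) = z^2 - 2
tr(b a^-1 b a) = tr(b a b) * tr(a) - tr(b a b a)  (eliminate a^-1) = x*y*z - x^2 - z^2 + 2
and tr(b^3) = tr(b) * tr(b^2) - tr(b)   [square of b] = y^3 - 3*y
tr(b^3 a) = tr(b) * tr(a b^2) - tr(a b)   [square of b] = y^2*z - x*y - z
tr(b a^-1 b^2) = tr(b^3) * tr(a) - tr(b^3 a)   [inverse elimination on a] = x*y^3 - y^2*z - 2*x*y + z
assemble the triple (tr(r) - 2; tr(r a) - x; tr(r b) - y)

x*y^2 - y*z - x - 2; x*y*z - x^2 - z^2 - x + 2; x*y^3 - y^2*z - 2*x*y - y + z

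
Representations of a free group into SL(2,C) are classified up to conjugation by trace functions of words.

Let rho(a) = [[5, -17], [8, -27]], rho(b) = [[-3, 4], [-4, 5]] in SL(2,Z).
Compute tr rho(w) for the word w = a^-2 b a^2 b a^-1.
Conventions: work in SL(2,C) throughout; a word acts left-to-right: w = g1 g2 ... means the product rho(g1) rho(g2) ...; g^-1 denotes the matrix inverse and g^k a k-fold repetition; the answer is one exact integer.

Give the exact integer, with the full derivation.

rho(a^-1) = [[-27, 17], [-8, 5]]
... * rho(a^-1) = [[-27, 17], [-8, 5]]  ->  [[593, -374], [176, -111]]
... * rho(b) = [[-3, 4], [-4, 5]]  ->  [[-283, 502], [-84, 149]]
... * rho(a) = [[5, -17], [8, -27]]  ->  [[2601, -8743], [772, -2595]]
... * rho(a) = [[5, -17], [8, -27]]  ->  [[-56939, 191844], [-16900, 56941]]
... * rho(b) = [[-3, 4], [-4, 5]]  ->  [[-596559, 731464], [-177064, 217105]]
... * rho(a^-1) = [[-27, 17], [-8, 5]]  ->  [[10255381, -6484183], [3043888, -1924563]]
tr = 10255381 + -1924563 = 8330818

8330818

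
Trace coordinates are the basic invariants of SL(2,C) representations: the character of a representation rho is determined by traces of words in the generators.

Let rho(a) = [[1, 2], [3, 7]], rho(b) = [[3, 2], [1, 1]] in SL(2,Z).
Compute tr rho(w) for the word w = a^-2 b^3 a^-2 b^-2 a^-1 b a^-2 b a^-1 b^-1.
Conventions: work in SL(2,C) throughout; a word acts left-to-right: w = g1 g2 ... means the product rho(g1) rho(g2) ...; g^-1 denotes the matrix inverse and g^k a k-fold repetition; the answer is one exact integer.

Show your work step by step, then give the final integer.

17514109198

rho(a^-1) = [[7, -2], [-3, 1]]
... * rho(a^-1) = [[7, -2], [-3, 1]]  ->  [[55, -16], [-24, 7]]
... * rho(b) = [[3, 2], [1, 1]]  ->  [[149, 94], [-65, -41]]
... * rho(b) = [[3, 2], [1, 1]]  ->  [[541, 392], [-236, -171]]
... * rho(b) = [[3, 2], [1, 1]]  ->  [[2015, 1474], [-879, -643]]
... * rho(a^-1) = [[7, -2], [-3, 1]]  ->  [[9683, -2556], [-4224, 1115]]
... * rho(a^-1) = [[7, -2], [-3, 1]]  ->  [[75449, -21922], [-32913, 9563]]
... * rho(b^-1) = [[1, -2], [-1, 3]]  ->  [[97371, -216664], [-42476, 94515]]
... * rho(b^-1) = [[1, -2], [-1, 3]]  ->  [[314035, -844734], [-136991, 368497]]
... * rho(a^-1) = [[7, -2], [-3, 1]]  ->  [[4732447, -1472804], [-2064428, 642479]]
... * rho(b) = [[3, 2], [1, 1]]  ->  [[12724537, 7992090], [-5550805, -3486377]]
... * rho(a^-1) = [[7, -2], [-3, 1]]  ->  [[65095489, -17456984], [-28396504, 7615233]]
... * rho(a^-1) = [[7, -2], [-3, 1]]  ->  [[508039375, -147647962], [-221621227, 64408241]]
... * rho(b) = [[3, 2], [1, 1]]  ->  [[1376470163, 868430788], [-600455440, -378834213]]
... * rho(a^-1) = [[7, -2], [-3, 1]]  ->  [[7029998777, -1884509538], [-3066685441, 822076667]]
... * rho(b^-1) = [[1, -2], [-1, 3]]  ->  [[8914508315, -19713526168], [-3888762108, 8599600883]]
tr = 8914508315 + 8599600883 = 17514109198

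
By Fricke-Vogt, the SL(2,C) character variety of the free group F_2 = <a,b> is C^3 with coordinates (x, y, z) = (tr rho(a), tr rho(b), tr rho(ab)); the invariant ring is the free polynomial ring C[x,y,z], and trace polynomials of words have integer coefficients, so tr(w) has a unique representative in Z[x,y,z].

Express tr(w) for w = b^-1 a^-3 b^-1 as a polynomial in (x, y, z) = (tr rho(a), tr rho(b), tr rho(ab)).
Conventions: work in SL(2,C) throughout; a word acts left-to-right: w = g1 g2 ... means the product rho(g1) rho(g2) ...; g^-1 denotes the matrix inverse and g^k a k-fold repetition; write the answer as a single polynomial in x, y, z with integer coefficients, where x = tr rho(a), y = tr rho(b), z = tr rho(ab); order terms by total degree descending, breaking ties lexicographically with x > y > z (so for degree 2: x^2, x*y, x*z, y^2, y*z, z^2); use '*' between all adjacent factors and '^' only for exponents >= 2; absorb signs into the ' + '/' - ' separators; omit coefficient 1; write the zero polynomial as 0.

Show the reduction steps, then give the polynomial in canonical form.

apply: tr(b^-1) = tr(b) = y
use: tr(b^-1 a) = tr(a)*tr(b) - tr(a b) = x*y - z
apply: tr(b^-1 a^-1) = tr(b^-1)*tr(a) - tr(b^-1 a) = z
tr(a^-1 b^-1 a^-1) = tr(b^-1 a^-1)*tr(a) - tr(b^-1) = x*z - y
use: tr(a^-3 b^-1) = tr(a^-1 b^-1 a^-1)*tr(a) - tr(a^-1 b^-1) = x^2*z - x*y - z
use: tr(a^-2) = tr(a^-1)*tr(a) - tr(1) = x^2 - 2
tr(a^-3) = tr(a^-2)*tr(a) - tr(a^-1) = x^3 - 3*x
tr(b^-1 a^-3 b^-1) = tr(a^-3 b^-1)*tr(b) - tr(a^-3) = x^2*y*z - x^3 - x*y^2 - y*z + 3*x

x^2*y*z - x^3 - x*y^2 - y*z + 3*x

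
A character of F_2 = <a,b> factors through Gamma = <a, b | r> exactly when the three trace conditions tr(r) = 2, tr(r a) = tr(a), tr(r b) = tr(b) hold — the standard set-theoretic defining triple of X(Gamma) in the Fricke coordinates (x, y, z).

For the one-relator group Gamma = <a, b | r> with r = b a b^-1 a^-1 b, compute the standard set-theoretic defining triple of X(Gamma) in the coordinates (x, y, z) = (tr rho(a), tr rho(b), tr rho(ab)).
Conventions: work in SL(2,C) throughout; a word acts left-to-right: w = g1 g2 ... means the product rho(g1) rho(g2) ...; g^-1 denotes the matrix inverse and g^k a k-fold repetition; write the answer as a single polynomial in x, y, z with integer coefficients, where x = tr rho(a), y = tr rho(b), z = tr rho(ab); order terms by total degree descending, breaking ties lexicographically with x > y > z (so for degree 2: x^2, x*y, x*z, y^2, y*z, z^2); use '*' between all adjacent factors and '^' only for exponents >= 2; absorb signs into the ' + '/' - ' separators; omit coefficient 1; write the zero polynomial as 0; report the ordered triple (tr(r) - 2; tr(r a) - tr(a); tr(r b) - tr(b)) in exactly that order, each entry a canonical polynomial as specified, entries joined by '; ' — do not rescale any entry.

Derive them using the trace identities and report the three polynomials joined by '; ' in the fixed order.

-x*y^2*z + x^2*y + y^3 + y*z^2 - 3*y - 2; -x*y*z^2 + x^2*z + y^2*z + z^3 - x - 3*z; -x*y^3*z + x^2*y^2 + y^4 + y^2*z^2 + x*y*z - x^2 - 4*y^2 - z^2 - y + 2

trace(b^2 a) = trace(b) * trace(a b) - trace(a)  (reduce the b square) = y*z - x
trace(b^2) = trace(b) * trace(b) - trace(1)  (reduce the b square) = y^2 - 2
trace(a b^2 a) = trace(a) * trace(b^2 a) - trace(b^2)  (reduce the a square) = x*y*z - x^2 - y^2 + 2
trace(a b a b) = trace(a b) * trace(a b) - trace(1)  (split on a) = z^2 - 2
trace(a b a) = trace(a) * trace(b a) - trace(b)  (reduce the a square) = x*z - y
trace(a b^2 a b) = trace(b) * trace(a b a b) - trace(a b a)  (reduce the b square) = y*z^2 - x*z - y
trace(b^2 a b^-1 a) = trace(a b^2 a) * trace(b) - trace(a b^2 a b)  (eliminate b^-1) = x*y^2*z - x^2*y - y^3 - y*z^2 + x*z + 3*y
trace(b a b^-1 a^-1 b) = trace(b^2 a b^-1) * trace(a) - trace(b^2 a b^-1 a)  (eliminate a^-1) = -x*y^2*z + x^2*y + y^3 + y*z^2 - 3*y
trace(a b a b a) = trace(a) * trace(b a b a) - trace(b a b)  (reduce the a square) = x*z^2 - y*z - x
trace(a b a b a b) = trace(a b a b) * trace(a b) - trace(b a)  (split on a) = z^3 - 3*z
trace(b a b a b^-1 a) = trace(a b a b a) * trace(b) - trace(a b a b a b)  (eliminate b^-1) = x*y*z^2 - y^2*z - z^3 - x*y + 3*z
trace(b a b^-1 a^-1 b a) = trace(b a b a b^-1) * trace(a) - trace(b a b a b^-1 a)  (eliminate a^-1) = -x*y*z^2 + x^2*z + y^2*z + z^3 - 3*z
trace(b^3 a) = trace(b) * trace(a b^2) - trace(a b)  (reduce the b square) = y^2*z - x*y - z
trace(b^3) = trace(b) * trace(b^2) - trace(b)  (reduce the b square) = y^3 - 3*y
trace(a b^3 a) = trace(a) * trace(b^3 a) - trace(b^3)  (reduce the a square) = x*y^2*z - x^2*y - y^3 - x*z + 3*y
trace(a b^3 a b) = trace(b) * trace(a b a b^2) - trace(a b a b)  (reduce the b square) = y^2*z^2 - x*y*z - y^2 - z^2 + 2
trace(b^3 a b^-1 a) = trace(a b^3 a) * trace(b) - trace(a b^3 a b)  (eliminate b^-1) = x*y^3*z - x^2*y^2 - y^4 - y^2*z^2 + 4*y^2 + z^2 - 2
trace(b a b^-1 a^-1 b^2) = trace(b^3 a b^-1) * trace(a) - trace(b^3 a b^-1 a)  (eliminate a^-1) = -x*y^3*z + x^2*y^2 + y^4 + y^2*z^2 + x*y*z - x^2 - 4*y^2 - z^2 + 2
assemble the triple (trace(r) - 2; trace(r a) - x; trace(r b) - y)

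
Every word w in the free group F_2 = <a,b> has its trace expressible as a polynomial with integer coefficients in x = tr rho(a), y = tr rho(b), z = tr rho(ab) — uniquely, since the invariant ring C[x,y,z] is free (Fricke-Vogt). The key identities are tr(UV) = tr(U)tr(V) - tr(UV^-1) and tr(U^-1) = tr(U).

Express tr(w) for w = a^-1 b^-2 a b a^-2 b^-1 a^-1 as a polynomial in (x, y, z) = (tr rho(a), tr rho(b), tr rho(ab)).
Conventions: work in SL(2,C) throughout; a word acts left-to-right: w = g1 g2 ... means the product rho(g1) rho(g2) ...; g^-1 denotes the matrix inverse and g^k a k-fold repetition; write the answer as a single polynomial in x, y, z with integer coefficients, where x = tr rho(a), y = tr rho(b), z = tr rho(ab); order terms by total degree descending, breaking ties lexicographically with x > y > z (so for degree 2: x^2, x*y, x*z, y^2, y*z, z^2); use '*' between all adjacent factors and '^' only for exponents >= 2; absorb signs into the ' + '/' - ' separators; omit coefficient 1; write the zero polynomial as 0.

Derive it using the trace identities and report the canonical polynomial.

tr(b a b) = tr(b) * tr(a b) - tr(a)   [square of b] = y*z - x
tr(b a b a) = tr(b a) * tr(b a) - tr(1)   [split at a repeated b] = z^2 - 2
next, tr(a b a^-1 b) = tr(b a b) * tr(a) - tr(b a b a)   [inverse elimination on a] = x*y*z - x^2 - z^2 + 2
tr(a^-1 b^-1 a b) = tr(a b a^-1) * tr(b) - tr(a b a^-1 b)   [inverse elimination on b] = -x*y*z + x^2 + y^2 + z^2 - 2
and tr(b^-1 a b a^-2) = tr(a^-1 b^-1 a b) * tr(a) - tr(a^-1 b^-1 a b a)   [inverse elimination on a] = -x^2*y*z + x^3 + x*y^2 + x*z^2 - 3*x
and tr(a^-1 b^-1 a b a^-2) = tr(b^-1 a b a^-2) * tr(a) - tr(b^-1 a b a^-1)   [inverse elimination on a] = -x^3*y*z + x^4 + x^2*y^2 + x^2*z^2 + x*y*z - 4*x^2 - y^2 - z^2 + 2
next, tr(a b a^-4 b^-1) = tr(a^-1 b^-1 a b a^-2) * tr(a) - tr(a^-1 b^-1 a b a^-1)   [inverse elimination on a] = -x^4*y*z + x^5 + x^3*y^2 + x^3*z^2 + 2*x^2*y*z - 5*x^3 - 2*x*y^2 - 2*x*z^2 + 5*x
next, tr(b a^-1) = tr(b) * tr(a) - tr(b a)   [inverse elimination on a] = x*y - z
tr(a^-1 b a^-1) = tr(b a^-1) * tr(a) - tr(b)   [inverse elimination on a] = x^2*y - x*z - y
tr(b a^-3) = tr(a^-1 b a^-1) * tr(a) - tr(a^-1 b)   [inverse elimination on a] = x^3*y - x^2*z - 2*x*y + z
next, tr(a^-2 b^-2 a b a^-2) = tr(a b a^-4 b^-1) * tr(b) - tr(a b a^-4)   [inverse elimination on b] = -x^4*y^2*z + x^5*y + x^3*y^3 + x^3*y*z^2 + 2*x^2*y^2*z - 6*x^3*y - 2*x*y^3 - 2*x*y*z^2 + x^2*z + 7*x*y - z
tr(b^2) = tr(b) * tr(b) - tr(1)   [square of b] = y^2 - 2
next, tr(a^-1 b^2) = tr(b^2) * tr(a) - tr(b^2 a)   [inverse elimination on a] = x*y^2 - y*z - x
next, tr(b a^-2 b) = tr(a^-1 b^2) * tr(a) - tr(a^-1 b^2 a)   [inverse elimination on a] = x^2*y^2 - x*y*z - x^2 - y^2 + 2
tr(b^2 a b) = tr(b) * tr(b a b) - tr(b a)   [square of b] = y^2*z - x*y - z
tr(a b a) = tr(a) * tr(b a) - tr(b)   [square of a] = x*z - y
tr(b^2 a b a) = tr(b) * tr(a b a b) - tr(a b a)   [square of b] = y*z^2 - x*z - y
and tr(a^-1 b^2 a b) = tr(b^2 a b) * tr(a) - tr(b^2 a b a)   [inverse elimination on a] = x*y^2*z - x^2*y - y*z^2 + y
tr(b a b a^-2 b) = tr(a^-1 b^2 a b) * tr(a) - tr(a^-1 b^2 a b a)   [inverse elimination on a] = x^2*y^2*z - x^3*y - x*y*z^2 - y^2*z + 2*x*y + z
tr(b a b a b a) = tr(a b a b) * tr(a b) - tr(b a)   [split at a repeated a] = z^3 - 3*z
next, tr(b a b a b a^-1) = tr(b a b a b) * tr(a) - tr(b a b a b a)   [inverse elimination on a] = x*y*z^2 - x^2*z - z^3 - x*y + 3*z
tr(b a b a^-2 b a) = tr(b a b a b a^-1) * tr(a) - tr(b a b a b)   [inverse elimination on a] = x^2*y*z^2 - x^3*z - x*z^3 - x^2*y - y*z^2 + 4*x*z + y
next, tr(a b a^-2 b a^-1 b) = tr(b a b a^-2 b) * tr(a) - tr(b a b a^-2 b a)   [inverse elimination on a] = x^3*y^2*z - x^4*y - 2*x^2*y*z^2 + x^3*z - x*y^2*z + x*z^3 + 3*x^2*y + y*z^2 - 3*x*z - y
tr(a^-1 b^-1 a b a^-2 b) = tr(a b a^-2 b a^-1) * tr(b) - tr(a b a^-2 b a^-1 b)   [inverse elimination on b] = -x^3*y^2*z + x^4*y + x^2*y^3 + 2*x^2*y*z^2 - x^3*z - x*z^3 - 4*x^2*y - y^3 - y*z^2 + 3*x*z + 3*y
next, tr(b^-1 a b a^-2 b a^-2) = tr(a^-1 b^-1 a b a^-2 b) * tr(a) - tr(a^-1 b^-1 a b a^-2 b a)   [inverse elimination on a] = -x^4*y^2*z + x^5*y + x^3*y^3 + 2*x^3*y*z^2 - x^4*z - x^2*z^3 - 4*x^3*y - x*y^3 - x*y*z^2 + 3*x^2*z + 2*x*y + z
tr(a^-1 b a^-1 b) = tr(b a^-1 b) * tr(a) - tr(b a^-1 b a)   [inverse elimination on a] = x^2*y^2 - 2*x*y*z + z^2 - 2
tr(b a^-2 b a^-1) = tr(a^-1 b a^-1 b) * tr(a) - tr(a^-1 b a^-1 b a)   [inverse elimination on a] = x^3*y^2 - 2*x^2*y*z - x*y^2 + x*z^2 + y*z - x
next, tr(a^-2 b^-2 a b a^-2 b) = tr(b^-1 a b a^-2 b a^-2) * tr(b) - tr(b^-1 a b a^-2 b a^-2 b)   [inverse elimination on b] = -x^4*y^3*z + x^5*y^2 + x^3*y^4 + 2*x^3*y^2*z^2 - x^4*y*z - x^2*y*z^3 - 5*x^3*y^2 - x*y^4 - x*y^2*z^2 + 5*x^2*y*z + 3*x*y^2 - x*z^2 + x
next, tr(a^-1 b^-2 a b a^-2 b^-1 a^-1) = tr(a^-2 b^-2 a b a^-2) * tr(b) - tr(a^-2 b^-2 a b a^-2 b)   [inverse elimination on b] = -x^3*y^2*z^2 + x^4*y*z + 2*x^2*y^3*z + x^2*y*z^3 - x^3*y^2 - x*y^4 - x*y^2*z^2 - 4*x^2*y*z + 4*x*y^2 + x*z^2 - y*z - x

-x^3*y^2*z^2 + x^4*y*z + 2*x^2*y^3*z + x^2*y*z^3 - x^3*y^2 - x*y^4 - x*y^2*z^2 - 4*x^2*y*z + 4*x*y^2 + x*z^2 - y*z - x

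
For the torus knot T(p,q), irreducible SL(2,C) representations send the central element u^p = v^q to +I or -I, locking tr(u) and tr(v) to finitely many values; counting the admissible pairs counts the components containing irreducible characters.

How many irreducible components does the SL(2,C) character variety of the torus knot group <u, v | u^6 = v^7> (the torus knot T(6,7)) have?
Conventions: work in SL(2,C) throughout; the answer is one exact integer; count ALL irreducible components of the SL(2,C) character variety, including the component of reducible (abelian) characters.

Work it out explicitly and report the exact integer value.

16

Gamma = < u, v | u^6 = v^7 > (torus knot T(6,7)); the central element u^6 = v^7 acts as +I or -I in any irreducible SL(2,C) representation.
So on each irreducible component the traces are pinned: tr(u) = 2*cos(pi*alpha/6) with 1 <= alpha <= 5, tr(v) = 2*cos(pi*beta/7) with 1 <= beta <= 6.
The two central values (-1)^alpha I and (-1)^beta I must be the same matrix, so alpha and beta share a parity.
count pairs: odd alpha (3 choices) x odd beta (3), plus even alpha (2) x even beta (3): 3*3 + 2*3 = 15.
That is 15 components of irreducible characters, and with the reducible (abelian) component the total is 16.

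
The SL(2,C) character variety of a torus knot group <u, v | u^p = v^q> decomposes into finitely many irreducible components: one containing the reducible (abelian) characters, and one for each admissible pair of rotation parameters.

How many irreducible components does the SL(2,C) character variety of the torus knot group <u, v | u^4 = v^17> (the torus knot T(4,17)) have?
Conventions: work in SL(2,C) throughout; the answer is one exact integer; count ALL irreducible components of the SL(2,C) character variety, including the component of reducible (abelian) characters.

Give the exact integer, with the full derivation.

In the torus knot group T(4,17), u^4 = v^17 is central, so an irreducible representation sends it to +I or -I (Schur).
This locks tr(u) to 2*cos(pi*alpha/4), alpha in 1..3, and tr(v) to 2*cos(pi*beta/17), beta in 1..16, on each component of irreducible characters.
The two central values (-1)^alpha I and (-1)^beta I must be the same matrix, so alpha and beta share a parity.
Enumerate parity-matched pairs: 2*8 odd-odd plus 1*8 even-even gives 24.
components with irreducible characters: 24; plus the single component of reducible (abelian) characters: total 25.

25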